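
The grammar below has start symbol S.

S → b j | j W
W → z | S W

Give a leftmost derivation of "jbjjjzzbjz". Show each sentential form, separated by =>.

S => jW   [S → j W]
jW => jSW   [W → S W]
jSW => jbjW   [S → b j]
jbjW => jbjSW   [W → S W]
jbjSW => jbjjWW   [S → j W]
jbjjWW => jbjjSWW   [W → S W]
jbjjSWW => jbjjjWWW   [S → j W]
jbjjjWWW => jbjjjzWW   [W → z]
jbjjjzWW => jbjjjzzW   [W → z]
jbjjjzzW => jbjjjzzSW   [W → S W]
jbjjjzzSW => jbjjjzzbjW   [S → b j]
jbjjjzzbjW => jbjjjzzbjz   [W → z]

S => jW => jSW => jbjW => jbjSW => jbjjWW => jbjjSWW => jbjjjWWW => jbjjjzWW => jbjjjzzW => jbjjjzzSW => jbjjjzzbjW => jbjjjzzbjz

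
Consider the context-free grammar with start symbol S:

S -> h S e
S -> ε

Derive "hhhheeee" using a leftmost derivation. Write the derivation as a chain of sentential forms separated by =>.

S => hSe => hhSee => hhhSeee => hhhhSeeee => hhhheeee

S => hSe   [S -> h S e]
hSe => hhSee   [S -> h S e]
hhSee => hhhSeee   [S -> h S e]
hhhSeee => hhhhSeeee   [S -> h S e]
hhhhSeeee => hhhheeee   [S -> ε]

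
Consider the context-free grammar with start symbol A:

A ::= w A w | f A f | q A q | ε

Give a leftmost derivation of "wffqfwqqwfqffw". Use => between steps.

A => wAw => wfAfw => wffAffw => wffqAqffw => wffqfAfqffw => wffqfwAwfqffw => wffqfwqAqwfqffw => wffqfwqqwfqffw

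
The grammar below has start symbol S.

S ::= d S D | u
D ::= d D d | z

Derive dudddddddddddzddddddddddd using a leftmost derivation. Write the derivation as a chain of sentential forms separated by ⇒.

S ⇒ dSD ⇒ duD ⇒ dudDd ⇒ duddDdd ⇒ dudddDddd ⇒ duddddDdddd ⇒ dudddddDddddd ⇒ duddddddDdddddd ⇒ dudddddddDddddddd ⇒ duddddddddDdddddddd ⇒ dudddddddddDddddddddd ⇒ duddddddddddDdddddddddd ⇒ dudddddddddddDddddddddddd ⇒ dudddddddddddzddddddddddd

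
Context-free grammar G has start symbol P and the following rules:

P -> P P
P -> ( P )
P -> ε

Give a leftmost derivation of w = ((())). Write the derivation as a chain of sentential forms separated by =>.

P => (P) => (PP) => ((P)P) => ((PP)P) => ((PPP)P) => (((P)PP)P) => ((()PP)P) => ((()P)P) => ((())P) => ((()))

P => (P)   [P -> ( P )]
(P) => (PP)   [P -> P P]
(PP) => ((P)P)   [P -> ( P )]
((P)P) => ((PP)P)   [P -> P P]
((PP)P) => ((PPP)P)   [P -> P P]
((PPP)P) => (((P)PP)P)   [P -> ( P )]
(((P)PP)P) => ((()PP)P)   [P -> ε]
((()PP)P) => ((()P)P)   [P -> ε]
((()P)P) => ((())P)   [P -> ε]
((())P) => ((()))   [P -> ε]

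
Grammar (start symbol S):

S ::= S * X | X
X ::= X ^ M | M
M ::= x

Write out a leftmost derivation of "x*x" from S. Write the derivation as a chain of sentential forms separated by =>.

S=>S*X=>X*X=>M*X=>x*X=>x*M=>x*x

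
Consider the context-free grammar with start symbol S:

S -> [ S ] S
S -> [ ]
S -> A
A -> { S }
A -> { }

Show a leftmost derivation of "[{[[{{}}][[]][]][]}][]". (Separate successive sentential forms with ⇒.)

S⇒[S]S⇒[A]S⇒[{S}]S⇒[{[S]S}]S⇒[{[[S]S]S}]S⇒[{[[A]S]S}]S⇒[{[[{S}]S]S}]S⇒[{[[{A}]S]S}]S⇒[{[[{{}}]S]S}]S⇒[{[[{{}}][S]S]S}]S⇒[{[[{{}}][[]]S]S}]S⇒[{[[{{}}][[]][]]S}]S⇒[{[[{{}}][[]][]][]}]S⇒[{[[{{}}][[]][]][]}][]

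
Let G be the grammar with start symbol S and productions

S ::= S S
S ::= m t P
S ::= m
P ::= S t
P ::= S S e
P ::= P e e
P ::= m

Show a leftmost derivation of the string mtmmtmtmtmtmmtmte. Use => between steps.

S => mtP   [S ::= m t P]
mtP => mtSSe   [P ::= S S e]
mtSSe => mtmSe   [S ::= m]
mtmSe => mtmmtPe   [S ::= m t P]
mtmmtPe => mtmmtSte   [P ::= S t]
mtmmtSte => mtmmtSSte   [S ::= S S]
mtmmtSSte => mtmmtmtPSte   [S ::= m t P]
mtmmtmtPSte => mtmmtmtStSte   [P ::= S t]
mtmmtmtStSte => mtmmtmtmtSte   [S ::= m]
mtmmtmtmtSte => mtmmtmtmtSSte   [S ::= S S]
mtmmtmtmtSSte => mtmmtmtmtmtPSte   [S ::= m t P]
mtmmtmtmtmtPSte => mtmmtmtmtmtmSte   [P ::= m]
mtmmtmtmtmtmSte => mtmmtmtmtmtmmtPte   [S ::= m t P]
mtmmtmtmtmtmmtPte => mtmmtmtmtmtmmtmte   [P ::= m]

S => mtP => mtSSe => mtmSe => mtmmtPe => mtmmtSte => mtmmtSSte => mtmmtmtPSte => mtmmtmtStSte => mtmmtmtmtSte => mtmmtmtmtSSte => mtmmtmtmtmtPSte => mtmmtmtmtmtmSte => mtmmtmtmtmtmmtPte => mtmmtmtmtmtmmtmte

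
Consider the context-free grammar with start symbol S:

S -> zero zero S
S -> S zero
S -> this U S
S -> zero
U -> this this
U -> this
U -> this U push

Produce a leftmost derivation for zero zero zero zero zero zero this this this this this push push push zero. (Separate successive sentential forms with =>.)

S => zero zero S => zero zero zero zero S => zero zero zero zero zero zero S => zero zero zero zero zero zero this U S => zero zero zero zero zero zero this this U push S => zero zero zero zero zero zero this this this U push push S => zero zero zero zero zero zero this this this this U push push push S => zero zero zero zero zero zero this this this this this push push push S => zero zero zero zero zero zero this this this this this push push push zero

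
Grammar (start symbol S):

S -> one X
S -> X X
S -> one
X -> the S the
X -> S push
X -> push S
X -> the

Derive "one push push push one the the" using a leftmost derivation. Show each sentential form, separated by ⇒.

S ⇒ one X ⇒ one push S ⇒ one push X X ⇒ one push push S X ⇒ one push push X X X ⇒ one push push push S X X ⇒ one push push push one X X ⇒ one push push push one the X ⇒ one push push push one the the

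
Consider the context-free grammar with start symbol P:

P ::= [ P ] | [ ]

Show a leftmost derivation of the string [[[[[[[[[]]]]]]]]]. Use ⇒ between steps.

P ⇒ [P] ⇒ [[P]] ⇒ [[[P]]] ⇒ [[[[P]]]] ⇒ [[[[[P]]]]] ⇒ [[[[[[P]]]]]] ⇒ [[[[[[[P]]]]]]] ⇒ [[[[[[[[P]]]]]]]] ⇒ [[[[[[[[[]]]]]]]]]

P ⇒ [P]   [P ::= [ P ]]
[P] ⇒ [[P]]   [P ::= [ P ]]
[[P]] ⇒ [[[P]]]   [P ::= [ P ]]
[[[P]]] ⇒ [[[[P]]]]   [P ::= [ P ]]
[[[[P]]]] ⇒ [[[[[P]]]]]   [P ::= [ P ]]
[[[[[P]]]]] ⇒ [[[[[[P]]]]]]   [P ::= [ P ]]
[[[[[[P]]]]]] ⇒ [[[[[[[P]]]]]]]   [P ::= [ P ]]
[[[[[[[P]]]]]]] ⇒ [[[[[[[[P]]]]]]]]   [P ::= [ P ]]
[[[[[[[[P]]]]]]]] ⇒ [[[[[[[[[]]]]]]]]]   [P ::= [ ]]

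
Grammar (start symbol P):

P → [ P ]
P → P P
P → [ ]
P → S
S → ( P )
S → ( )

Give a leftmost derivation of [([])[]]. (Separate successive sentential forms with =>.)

P => [P]   [P → [ P ]]
[P] => [PP]   [P → P P]
[PP] => [SP]   [P → S]
[SP] => [(P)P]   [S → ( P )]
[(P)P] => [([])P]   [P → [ ]]
[([])P] => [([])[]]   [P → [ ]]

P=>[P]=>[PP]=>[SP]=>[(P)P]=>[([])P]=>[([])[]]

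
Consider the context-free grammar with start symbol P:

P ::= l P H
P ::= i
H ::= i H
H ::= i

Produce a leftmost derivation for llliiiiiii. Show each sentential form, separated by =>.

P => lPH => llPHH => lllPHHH => llliHHH => llliiHHH => llliiiHH => llliiiiHH => llliiiiiHH => llliiiiiiH => llliiiiiii

P => lPH   [P ::= l P H]
lPH => llPHH   [P ::= l P H]
llPHH => lllPHHH   [P ::= l P H]
lllPHHH => llliHHH   [P ::= i]
llliHHH => llliiHHH   [H ::= i H]
llliiHHH => llliiiHH   [H ::= i]
llliiiHH => llliiiiHH   [H ::= i H]
llliiiiHH => llliiiiiHH   [H ::= i H]
llliiiiiHH => llliiiiiiH   [H ::= i]
llliiiiiiH => llliiiiiii   [H ::= i]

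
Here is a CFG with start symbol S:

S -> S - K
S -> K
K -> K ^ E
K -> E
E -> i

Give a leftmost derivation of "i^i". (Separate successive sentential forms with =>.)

S => K => K^E => E^E => i^E => i^i

S => K   [S -> K]
K => K^E   [K -> K ^ E]
K^E => E^E   [K -> E]
E^E => i^E   [E -> i]
i^E => i^i   [E -> i]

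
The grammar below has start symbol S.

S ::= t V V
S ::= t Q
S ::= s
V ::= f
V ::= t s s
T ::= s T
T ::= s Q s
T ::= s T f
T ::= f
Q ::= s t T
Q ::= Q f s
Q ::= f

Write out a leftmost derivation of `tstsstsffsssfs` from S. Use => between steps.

S => tQ   [S ::= t Q]
tQ => tQfs   [Q ::= Q f s]
tQfs => tstTfs   [Q ::= s t T]
tstTfs => tstsQsfs   [T ::= s Q s]
tstsQsfs => tstsstTsfs   [Q ::= s t T]
tstsstTsfs => tstsstsQssfs   [T ::= s Q s]
tstsstsQssfs => tstsstsQfsssfs   [Q ::= Q f s]
tstsstsQfsssfs => tstsstsffsssfs   [Q ::= f]

S=>tQ=>tQfs=>tstTfs=>tstsQsfs=>tstsstTsfs=>tstsstsQssfs=>tstsstsQfsssfs=>tstsstsffsssfs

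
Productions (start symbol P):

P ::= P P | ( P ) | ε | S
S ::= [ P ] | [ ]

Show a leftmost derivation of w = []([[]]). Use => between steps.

P => PP => SP => []P => [](P) => [](S) => []([P]) => []([PP]) => []([SP]) => []([[]P]) => []([[]])

P => PP   [P ::= P P]
PP => SP   [P ::= S]
SP => []P   [S ::= [ ]]
[]P => [](P)   [P ::= ( P )]
[](P) => [](S)   [P ::= S]
[](S) => []([P])   [S ::= [ P ]]
[]([P]) => []([PP])   [P ::= P P]
[]([PP]) => []([SP])   [P ::= S]
[]([SP]) => []([[]P])   [S ::= [ ]]
[]([[]P]) => []([[]])   [P ::= ε]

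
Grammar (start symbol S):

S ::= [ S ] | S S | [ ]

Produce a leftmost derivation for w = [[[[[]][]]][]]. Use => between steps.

S => [S] => [SS] => [[S]S] => [[[S]]S] => [[[SS]]S] => [[[[S]S]]S] => [[[[[]]S]]S] => [[[[[]][]]]S] => [[[[[]][]]][]]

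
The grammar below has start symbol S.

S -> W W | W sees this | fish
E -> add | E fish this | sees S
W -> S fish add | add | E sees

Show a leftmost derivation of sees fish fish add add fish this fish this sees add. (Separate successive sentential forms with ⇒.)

S ⇒ W W ⇒ E sees W ⇒ E fish this sees W ⇒ E fish this fish this sees W ⇒ sees S fish this fish this sees W ⇒ sees W W fish this fish this sees W ⇒ sees S fish add W fish this fish this sees W ⇒ sees fish fish add W fish this fish this sees W ⇒ sees fish fish add add fish this fish this sees W ⇒ sees fish fish add add fish this fish this sees add

S ⇒ W W   [S -> W W]
W W ⇒ E sees W   [W -> E sees]
E sees W ⇒ E fish this sees W   [E -> E fish this]
E fish this sees W ⇒ E fish this fish this sees W   [E -> E fish this]
E fish this fish this sees W ⇒ sees S fish this fish this sees W   [E -> sees S]
sees S fish this fish this sees W ⇒ sees W W fish this fish this sees W   [S -> W W]
sees W W fish this fish this sees W ⇒ sees S fish add W fish this fish this sees W   [W -> S fish add]
sees S fish add W fish this fish this sees W ⇒ sees fish fish add W fish this fish this sees W   [S -> fish]
sees fish fish add W fish this fish this sees W ⇒ sees fish fish add add fish this fish this sees W   [W -> add]
sees fish fish add add fish this fish this sees W ⇒ sees fish fish add add fish this fish this sees add   [W -> add]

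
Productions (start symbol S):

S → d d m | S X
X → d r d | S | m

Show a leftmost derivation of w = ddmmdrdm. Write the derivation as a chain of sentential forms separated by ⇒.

S⇒SX⇒SXX⇒SXXX⇒ddmXXX⇒ddmmXX⇒ddmmdrdX⇒ddmmdrdm

S ⇒ SX   [S → S X]
SX ⇒ SXX   [S → S X]
SXX ⇒ SXXX   [S → S X]
SXXX ⇒ ddmXXX   [S → d d m]
ddmXXX ⇒ ddmmXX   [X → m]
ddmmXX ⇒ ddmmdrdX   [X → d r d]
ddmmdrdX ⇒ ddmmdrdm   [X → m]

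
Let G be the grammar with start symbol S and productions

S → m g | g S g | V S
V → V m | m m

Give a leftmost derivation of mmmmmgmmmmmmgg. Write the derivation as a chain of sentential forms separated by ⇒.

S ⇒ VS   [S → V S]
VS ⇒ VmS   [V → V m]
VmS ⇒ VmmS   [V → V m]
VmmS ⇒ VmmmS   [V → V m]
VmmmS ⇒ mmmmmS   [V → m m]
mmmmmS ⇒ mmmmmgSg   [S → g S g]
mmmmmgSg ⇒ mmmmmgVSg   [S → V S]
mmmmmgVSg ⇒ mmmmmgmmSg   [V → m m]
mmmmmgmmSg ⇒ mmmmmgmmVSg   [S → V S]
mmmmmgmmVSg ⇒ mmmmmgmmVmSg   [V → V m]
mmmmmgmmVmSg ⇒ mmmmmgmmmmmSg   [V → m m]
mmmmmgmmmmmSg ⇒ mmmmmgmmmmmmgg   [S → m g]

S ⇒ VS ⇒ VmS ⇒ VmmS ⇒ VmmmS ⇒ mmmmmS ⇒ mmmmmgSg ⇒ mmmmmgVSg ⇒ mmmmmgmmSg ⇒ mmmmmgmmVSg ⇒ mmmmmgmmVmSg ⇒ mmmmmgmmmmmSg ⇒ mmmmmgmmmmmmgg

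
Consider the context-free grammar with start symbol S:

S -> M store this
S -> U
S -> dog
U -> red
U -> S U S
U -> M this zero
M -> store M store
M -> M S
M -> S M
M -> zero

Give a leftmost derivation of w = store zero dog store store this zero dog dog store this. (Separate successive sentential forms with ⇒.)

S ⇒ M store this   [S -> M store this]
M store this ⇒ M S store this   [M -> M S]
M S store this ⇒ M S S store this   [M -> M S]
M S S store this ⇒ S M S S store this   [M -> S M]
S M S S store this ⇒ M store this M S S store this   [S -> M store this]
M store this M S S store this ⇒ store M store store this M S S store this   [M -> store M store]
store M store store this M S S store this ⇒ store M S store store this M S S store this   [M -> M S]
store M S store store this M S S store this ⇒ store zero S store store this M S S store this   [M -> zero]
store zero S store store this M S S store this ⇒ store zero dog store store this M S S store this   [S -> dog]
store zero dog store store this M S S store this ⇒ store zero dog store store this zero S S store this   [M -> zero]
store zero dog store store this zero S S store this ⇒ store zero dog store store this zero dog S store this   [S -> dog]
store zero dog store store this zero dog S store this ⇒ store zero dog store store this zero dog dog store this   [S -> dog]

S ⇒ M store this ⇒ M S store this ⇒ M S S store this ⇒ S M S S store this ⇒ M store this M S S store this ⇒ store M store store this M S S store this ⇒ store M S store store this M S S store this ⇒ store zero S store store this M S S store this ⇒ store zero dog store store this M S S store this ⇒ store zero dog store store this zero S S store this ⇒ store zero dog store store this zero dog S store this ⇒ store zero dog store store this zero dog dog store this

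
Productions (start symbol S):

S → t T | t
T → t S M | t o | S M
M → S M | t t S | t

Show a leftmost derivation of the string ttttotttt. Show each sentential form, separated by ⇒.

S ⇒ tT   [S → t T]
tT ⇒ ttSM   [T → t S M]
ttSM ⇒ tttTM   [S → t T]
tttTM ⇒ ttttoM   [T → t o]
ttttoM ⇒ ttttoSM   [M → S M]
ttttoSM ⇒ ttttotM   [S → t]
ttttotM ⇒ ttttotttS   [M → t t S]
ttttotttS ⇒ ttttotttt   [S → t]

S⇒tT⇒ttSM⇒tttTM⇒ttttoM⇒ttttoSM⇒ttttotM⇒ttttotttS⇒ttttotttt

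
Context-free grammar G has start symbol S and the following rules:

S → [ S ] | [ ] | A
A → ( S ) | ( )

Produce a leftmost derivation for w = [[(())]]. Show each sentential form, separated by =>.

S => [S] => [[S]] => [[A]] => [[(S)]] => [[(A)]] => [[(())]]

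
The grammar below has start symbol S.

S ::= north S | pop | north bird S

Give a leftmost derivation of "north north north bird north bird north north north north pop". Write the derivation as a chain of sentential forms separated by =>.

S => north S => north north S => north north north bird S => north north north bird north bird S => north north north bird north bird north S => north north north bird north bird north north S => north north north bird north bird north north north S => north north north bird north bird north north north north S => north north north bird north bird north north north north pop

S => north S   [S ::= north S]
north S => north north S   [S ::= north S]
north north S => north north north bird S   [S ::= north bird S]
north north north bird S => north north north bird north bird S   [S ::= north bird S]
north north north bird north bird S => north north north bird north bird north S   [S ::= north S]
north north north bird north bird north S => north north north bird north bird north north S   [S ::= north S]
north north north bird north bird north north S => north north north bird north bird north north north S   [S ::= north S]
north north north bird north bird north north north S => north north north bird north bird north north north north S   [S ::= north S]
north north north bird north bird north north north north S => north north north bird north bird north north north north pop   [S ::= pop]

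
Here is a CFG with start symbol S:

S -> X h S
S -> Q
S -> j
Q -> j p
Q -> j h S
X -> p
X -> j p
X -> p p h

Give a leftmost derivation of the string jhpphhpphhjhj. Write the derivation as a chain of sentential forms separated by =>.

S => Q   [S -> Q]
Q => jhS   [Q -> j h S]
jhS => jhXhS   [S -> X h S]
jhXhS => jhpphhS   [X -> p p h]
jhpphhS => jhpphhXhS   [S -> X h S]
jhpphhXhS => jhpphhpphhS   [X -> p p h]
jhpphhpphhS => jhpphhpphhQ   [S -> Q]
jhpphhpphhQ => jhpphhpphhjhS   [Q -> j h S]
jhpphhpphhjhS => jhpphhpphhjhj   [S -> j]

S=>Q=>jhS=>jhXhS=>jhpphhS=>jhpphhXhS=>jhpphhpphhS=>jhpphhpphhQ=>jhpphhpphhjhS=>jhpphhpphhjhj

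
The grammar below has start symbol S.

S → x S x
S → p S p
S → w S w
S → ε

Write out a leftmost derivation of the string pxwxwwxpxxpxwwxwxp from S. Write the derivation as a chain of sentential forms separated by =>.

S => pSp => pxSxp => pxwSwxp => pxwxSxwxp => pxwxwSwxwxp => pxwxwwSwwxwxp => pxwxwwxSxwwxwxp => pxwxwwxpSpxwwxwxp => pxwxwwxpxSxpxwwxwxp => pxwxwwxpxxpxwwxwxp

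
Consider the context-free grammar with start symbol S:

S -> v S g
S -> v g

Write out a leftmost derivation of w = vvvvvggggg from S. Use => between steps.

S=>vSg=>vvSgg=>vvvSggg=>vvvvSgggg=>vvvvvggggg

S => vSg   [S -> v S g]
vSg => vvSgg   [S -> v S g]
vvSgg => vvvSggg   [S -> v S g]
vvvSggg => vvvvSgggg   [S -> v S g]
vvvvSgggg => vvvvvggggg   [S -> v g]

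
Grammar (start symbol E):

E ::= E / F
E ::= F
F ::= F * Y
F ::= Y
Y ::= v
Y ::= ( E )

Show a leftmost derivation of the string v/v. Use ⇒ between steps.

E⇒E/F⇒F/F⇒Y/F⇒v/F⇒v/Y⇒v/v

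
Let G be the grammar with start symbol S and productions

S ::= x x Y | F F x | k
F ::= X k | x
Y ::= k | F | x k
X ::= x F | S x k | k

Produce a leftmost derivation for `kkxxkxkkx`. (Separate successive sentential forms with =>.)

S => FFx => XkFx => kkFx => kkXkx => kkSxkkx => kkxxYxkkx => kkxxkxkkx

S => FFx   [S ::= F F x]
FFx => XkFx   [F ::= X k]
XkFx => kkFx   [X ::= k]
kkFx => kkXkx   [F ::= X k]
kkXkx => kkSxkkx   [X ::= S x k]
kkSxkkx => kkxxYxkkx   [S ::= x x Y]
kkxxYxkkx => kkxxkxkkx   [Y ::= k]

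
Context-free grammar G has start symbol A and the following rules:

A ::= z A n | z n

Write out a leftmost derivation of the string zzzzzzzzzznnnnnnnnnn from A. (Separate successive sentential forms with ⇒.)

A ⇒ zAn   [A ::= z A n]
zAn ⇒ zzAnn   [A ::= z A n]
zzAnn ⇒ zzzAnnn   [A ::= z A n]
zzzAnnn ⇒ zzzzAnnnn   [A ::= z A n]
zzzzAnnnn ⇒ zzzzzAnnnnn   [A ::= z A n]
zzzzzAnnnnn ⇒ zzzzzzAnnnnnn   [A ::= z A n]
zzzzzzAnnnnnn ⇒ zzzzzzzAnnnnnnn   [A ::= z A n]
zzzzzzzAnnnnnnn ⇒ zzzzzzzzAnnnnnnnn   [A ::= z A n]
zzzzzzzzAnnnnnnnn ⇒ zzzzzzzzzAnnnnnnnnn   [A ::= z A n]
zzzzzzzzzAnnnnnnnnn ⇒ zzzzzzzzzznnnnnnnnnn   [A ::= z n]

A ⇒ zAn ⇒ zzAnn ⇒ zzzAnnn ⇒ zzzzAnnnn ⇒ zzzzzAnnnnn ⇒ zzzzzzAnnnnnn ⇒ zzzzzzzAnnnnnnn ⇒ zzzzzzzzAnnnnnnnn ⇒ zzzzzzzzzAnnnnnnnnn ⇒ zzzzzzzzzznnnnnnnnnn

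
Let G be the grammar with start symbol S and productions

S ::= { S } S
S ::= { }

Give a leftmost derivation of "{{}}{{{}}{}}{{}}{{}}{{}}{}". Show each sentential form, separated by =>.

S => {S}S => {{}}S => {{}}{S}S => {{}}{{S}S}S => {{}}{{{}}S}S => {{}}{{{}}{}}S => {{}}{{{}}{}}{S}S => {{}}{{{}}{}}{{}}S => {{}}{{{}}{}}{{}}{S}S => {{}}{{{}}{}}{{}}{{}}S => {{}}{{{}}{}}{{}}{{}}{S}S => {{}}{{{}}{}}{{}}{{}}{{}}S => {{}}{{{}}{}}{{}}{{}}{{}}{}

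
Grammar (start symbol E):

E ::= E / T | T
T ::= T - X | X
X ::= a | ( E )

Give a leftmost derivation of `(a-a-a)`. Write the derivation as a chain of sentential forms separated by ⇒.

E⇒T⇒X⇒(E)⇒(T)⇒(T-X)⇒(T-X-X)⇒(X-X-X)⇒(a-X-X)⇒(a-a-X)⇒(a-a-a)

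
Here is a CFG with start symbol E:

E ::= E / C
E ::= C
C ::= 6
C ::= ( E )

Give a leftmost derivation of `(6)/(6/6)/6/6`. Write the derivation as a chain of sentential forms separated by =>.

E => E/C => E/C/C => E/C/C/C => C/C/C/C => (E)/C/C/C => (C)/C/C/C => (6)/C/C/C => (6)/(E)/C/C => (6)/(E/C)/C/C => (6)/(C/C)/C/C => (6)/(6/C)/C/C => (6)/(6/6)/C/C => (6)/(6/6)/6/C => (6)/(6/6)/6/6

E => E/C   [E ::= E / C]
E/C => E/C/C   [E ::= E / C]
E/C/C => E/C/C/C   [E ::= E / C]
E/C/C/C => C/C/C/C   [E ::= C]
C/C/C/C => (E)/C/C/C   [C ::= ( E )]
(E)/C/C/C => (C)/C/C/C   [E ::= C]
(C)/C/C/C => (6)/C/C/C   [C ::= 6]
(6)/C/C/C => (6)/(E)/C/C   [C ::= ( E )]
(6)/(E)/C/C => (6)/(E/C)/C/C   [E ::= E / C]
(6)/(E/C)/C/C => (6)/(C/C)/C/C   [E ::= C]
(6)/(C/C)/C/C => (6)/(6/C)/C/C   [C ::= 6]
(6)/(6/C)/C/C => (6)/(6/6)/C/C   [C ::= 6]
(6)/(6/6)/C/C => (6)/(6/6)/6/C   [C ::= 6]
(6)/(6/6)/6/C => (6)/(6/6)/6/6   [C ::= 6]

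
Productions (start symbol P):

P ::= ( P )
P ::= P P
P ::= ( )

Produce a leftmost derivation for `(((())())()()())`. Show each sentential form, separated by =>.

P=>(P)=>(PP)=>(PPP)=>(PPPP)=>((P)PPP)=>((PP)PPP)=>(((P)P)PPP)=>(((())P)PPP)=>(((())())PPP)=>(((())())()PP)=>(((())())()()P)=>(((())())()()())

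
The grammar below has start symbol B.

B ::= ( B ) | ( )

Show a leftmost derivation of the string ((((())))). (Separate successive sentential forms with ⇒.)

B⇒(B)⇒((B))⇒(((B)))⇒((((B))))⇒((((()))))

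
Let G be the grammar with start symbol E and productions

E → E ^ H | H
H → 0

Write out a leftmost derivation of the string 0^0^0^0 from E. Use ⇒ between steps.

E ⇒ E^H   [E → E ^ H]
E^H ⇒ E^H^H   [E → E ^ H]
E^H^H ⇒ E^H^H^H   [E → E ^ H]
E^H^H^H ⇒ H^H^H^H   [E → H]
H^H^H^H ⇒ 0^H^H^H   [H → 0]
0^H^H^H ⇒ 0^0^H^H   [H → 0]
0^0^H^H ⇒ 0^0^0^H   [H → 0]
0^0^0^H ⇒ 0^0^0^0   [H → 0]

E⇒E^H⇒E^H^H⇒E^H^H^H⇒H^H^H^H⇒0^H^H^H⇒0^0^H^H⇒0^0^0^H⇒0^0^0^0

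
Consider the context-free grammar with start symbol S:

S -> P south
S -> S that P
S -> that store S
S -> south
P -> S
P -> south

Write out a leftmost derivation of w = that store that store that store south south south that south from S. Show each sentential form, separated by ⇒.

S ⇒ that store S ⇒ that store S that P ⇒ that store that store S that P ⇒ that store that store P south that P ⇒ that store that store S south that P ⇒ that store that store that store S south that P ⇒ that store that store that store P south south that P ⇒ that store that store that store south south south that P ⇒ that store that store that store south south south that south

S ⇒ that store S   [S -> that store S]
that store S ⇒ that store S that P   [S -> S that P]
that store S that P ⇒ that store that store S that P   [S -> that store S]
that store that store S that P ⇒ that store that store P south that P   [S -> P south]
that store that store P south that P ⇒ that store that store S south that P   [P -> S]
that store that store S south that P ⇒ that store that store that store S south that P   [S -> that store S]
that store that store that store S south that P ⇒ that store that store that store P south south that P   [S -> P south]
that store that store that store P south south that P ⇒ that store that store that store south south south that P   [P -> south]
that store that store that store south south south that P ⇒ that store that store that store south south south that south   [P -> south]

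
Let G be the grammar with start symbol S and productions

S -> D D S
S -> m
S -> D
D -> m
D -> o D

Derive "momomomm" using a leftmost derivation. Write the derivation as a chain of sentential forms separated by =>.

S => DDS => mDS => moDS => momS => momDDS => momoDDS => momomDS => momomoDS => momomomS => momomomm

S => DDS   [S -> D D S]
DDS => mDS   [D -> m]
mDS => moDS   [D -> o D]
moDS => momS   [D -> m]
momS => momDDS   [S -> D D S]
momDDS => momoDDS   [D -> o D]
momoDDS => momomDS   [D -> m]
momomDS => momomoDS   [D -> o D]
momomoDS => momomomS   [D -> m]
momomomS => momomomm   [S -> m]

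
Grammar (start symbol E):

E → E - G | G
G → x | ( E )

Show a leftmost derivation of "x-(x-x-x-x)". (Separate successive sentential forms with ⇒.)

E ⇒ E-G   [E → E - G]
E-G ⇒ G-G   [E → G]
G-G ⇒ x-G   [G → x]
x-G ⇒ x-(E)   [G → ( E )]
x-(E) ⇒ x-(E-G)   [E → E - G]
x-(E-G) ⇒ x-(E-G-G)   [E → E - G]
x-(E-G-G) ⇒ x-(E-G-G-G)   [E → E - G]
x-(E-G-G-G) ⇒ x-(G-G-G-G)   [E → G]
x-(G-G-G-G) ⇒ x-(x-G-G-G)   [G → x]
x-(x-G-G-G) ⇒ x-(x-x-G-G)   [G → x]
x-(x-x-G-G) ⇒ x-(x-x-x-G)   [G → x]
x-(x-x-x-G) ⇒ x-(x-x-x-x)   [G → x]

E ⇒ E-G ⇒ G-G ⇒ x-G ⇒ x-(E) ⇒ x-(E-G) ⇒ x-(E-G-G) ⇒ x-(E-G-G-G) ⇒ x-(G-G-G-G) ⇒ x-(x-G-G-G) ⇒ x-(x-x-G-G) ⇒ x-(x-x-x-G) ⇒ x-(x-x-x-x)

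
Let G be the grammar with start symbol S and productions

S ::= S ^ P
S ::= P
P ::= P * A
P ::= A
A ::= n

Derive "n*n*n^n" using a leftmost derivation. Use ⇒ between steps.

S ⇒ S^P ⇒ P^P ⇒ P*A^P ⇒ P*A*A^P ⇒ A*A*A^P ⇒ n*A*A^P ⇒ n*n*A^P ⇒ n*n*n^P ⇒ n*n*n^A ⇒ n*n*n^n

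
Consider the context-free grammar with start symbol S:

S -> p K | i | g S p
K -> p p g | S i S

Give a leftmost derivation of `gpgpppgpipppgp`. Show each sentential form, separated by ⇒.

S ⇒ gSp ⇒ gpKp ⇒ gpSiSp ⇒ gpgSpiSp ⇒ gpgpKpiSp ⇒ gpgpppgpiSp ⇒ gpgpppgpipKp ⇒ gpgpppgpipppgp

S ⇒ gSp   [S -> g S p]
gSp ⇒ gpKp   [S -> p K]
gpKp ⇒ gpSiSp   [K -> S i S]
gpSiSp ⇒ gpgSpiSp   [S -> g S p]
gpgSpiSp ⇒ gpgpKpiSp   [S -> p K]
gpgpKpiSp ⇒ gpgpppgpiSp   [K -> p p g]
gpgpppgpiSp ⇒ gpgpppgpipKp   [S -> p K]
gpgpppgpipKp ⇒ gpgpppgpipppgp   [K -> p p g]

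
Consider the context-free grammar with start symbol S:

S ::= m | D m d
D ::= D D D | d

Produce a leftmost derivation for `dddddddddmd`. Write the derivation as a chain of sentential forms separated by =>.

S => Dmd => DDDmd => DDDDDmd => DDDDDDDmd => DDDDDDDDDmd => dDDDDDDDDmd => ddDDDDDDDmd => dddDDDDDDmd => ddddDDDDDmd => dddddDDDDmd => ddddddDDDmd => dddddddDDmd => ddddddddDmd => dddddddddmd

S => Dmd   [S ::= D m d]
Dmd => DDDmd   [D ::= D D D]
DDDmd => DDDDDmd   [D ::= D D D]
DDDDDmd => DDDDDDDmd   [D ::= D D D]
DDDDDDDmd => DDDDDDDDDmd   [D ::= D D D]
DDDDDDDDDmd => dDDDDDDDDmd   [D ::= d]
dDDDDDDDDmd => ddDDDDDDDmd   [D ::= d]
ddDDDDDDDmd => dddDDDDDDmd   [D ::= d]
dddDDDDDDmd => ddddDDDDDmd   [D ::= d]
ddddDDDDDmd => dddddDDDDmd   [D ::= d]
dddddDDDDmd => ddddddDDDmd   [D ::= d]
ddddddDDDmd => dddddddDDmd   [D ::= d]
dddddddDDmd => ddddddddDmd   [D ::= d]
ddddddddDmd => dddddddddmd   [D ::= d]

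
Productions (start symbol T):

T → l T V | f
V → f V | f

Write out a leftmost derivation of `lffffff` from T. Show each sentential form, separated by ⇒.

T ⇒ lTV   [T → l T V]
lTV ⇒ lfV   [T → f]
lfV ⇒ lffV   [V → f V]
lffV ⇒ lfffV   [V → f V]
lfffV ⇒ lffffV   [V → f V]
lffffV ⇒ lfffffV   [V → f V]
lfffffV ⇒ lffffff   [V → f]

T ⇒ lTV ⇒ lfV ⇒ lffV ⇒ lfffV ⇒ lffffV ⇒ lfffffV ⇒ lffffff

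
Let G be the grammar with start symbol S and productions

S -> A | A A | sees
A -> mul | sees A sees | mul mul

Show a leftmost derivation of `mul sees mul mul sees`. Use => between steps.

S => A A   [S -> A A]
A A => mul A   [A -> mul]
mul A => mul sees A sees   [A -> sees A sees]
mul sees A sees => mul sees mul mul sees   [A -> mul mul]

S => A A => mul A => mul sees A sees => mul sees mul mul sees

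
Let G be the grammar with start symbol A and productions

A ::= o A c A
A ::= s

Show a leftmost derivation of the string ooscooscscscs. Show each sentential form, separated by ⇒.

A ⇒ oAcA   [A ::= o A c A]
oAcA ⇒ ooAcAcA   [A ::= o A c A]
ooAcAcA ⇒ ooscAcA   [A ::= s]
ooscAcA ⇒ ooscoAcAcA   [A ::= o A c A]
ooscoAcAcA ⇒ ooscooAcAcAcA   [A ::= o A c A]
ooscooAcAcAcA ⇒ ooscooscAcAcA   [A ::= s]
ooscooscAcAcA ⇒ ooscooscscAcA   [A ::= s]
ooscooscscAcA ⇒ ooscooscscscA   [A ::= s]
ooscooscscscA ⇒ ooscooscscscs   [A ::= s]

A ⇒ oAcA ⇒ ooAcAcA ⇒ ooscAcA ⇒ ooscoAcAcA ⇒ ooscooAcAcAcA ⇒ ooscooscAcAcA ⇒ ooscooscscAcA ⇒ ooscooscscscA ⇒ ooscooscscscs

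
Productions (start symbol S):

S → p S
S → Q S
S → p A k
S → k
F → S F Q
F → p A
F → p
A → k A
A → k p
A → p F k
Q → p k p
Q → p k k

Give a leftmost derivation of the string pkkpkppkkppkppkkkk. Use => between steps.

S => QS => pkkS => pkkQS => pkkpkpS => pkkpkpQS => pkkpkppkkS => pkkpkppkkpAk => pkkpkppkkppFkk => pkkpkppkkppSFQkk => pkkpkppkkppkFQkk => pkkpkppkkppkpQkk => pkkpkppkkppkppkkkk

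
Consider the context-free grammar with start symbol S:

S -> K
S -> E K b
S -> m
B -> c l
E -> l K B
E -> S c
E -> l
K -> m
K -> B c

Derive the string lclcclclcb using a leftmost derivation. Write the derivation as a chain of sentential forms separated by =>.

S => EKb   [S -> E K b]
EKb => lKBKb   [E -> l K B]
lKBKb => lBcBKb   [K -> B c]
lBcBKb => lclcBKb   [B -> c l]
lclcBKb => lclcclKb   [B -> c l]
lclcclKb => lclcclBcb   [K -> B c]
lclcclBcb => lclcclclcb   [B -> c l]

S => EKb => lKBKb => lBcBKb => lclcBKb => lclcclKb => lclcclBcb => lclcclclcb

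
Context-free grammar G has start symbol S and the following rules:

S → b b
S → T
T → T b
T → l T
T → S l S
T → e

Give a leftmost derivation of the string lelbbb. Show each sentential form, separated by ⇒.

S ⇒ T ⇒ Tb ⇒ lTb ⇒ lSlSb ⇒ lTlSb ⇒ lelSb ⇒ lelbbb

S ⇒ T   [S → T]
T ⇒ Tb   [T → T b]
Tb ⇒ lTb   [T → l T]
lTb ⇒ lSlSb   [T → S l S]
lSlSb ⇒ lTlSb   [S → T]
lTlSb ⇒ lelSb   [T → e]
lelSb ⇒ lelbbb   [S → b b]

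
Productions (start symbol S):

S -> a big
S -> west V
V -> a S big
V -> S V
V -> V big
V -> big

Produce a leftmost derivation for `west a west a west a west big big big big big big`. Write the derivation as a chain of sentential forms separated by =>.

S => west V   [S -> west V]
west V => west a S big   [V -> a S big]
west a S big => west a west V big   [S -> west V]
west a west V big => west a west a S big big   [V -> a S big]
west a west a S big big => west a west a west V big big   [S -> west V]
west a west a west V big big => west a west a west V big big big   [V -> V big]
west a west a west V big big big => west a west a west a S big big big big   [V -> a S big]
west a west a west a S big big big big => west a west a west a west V big big big big   [S -> west V]
west a west a west a west V big big big big => west a west a west a west V big big big big big   [V -> V big]
west a west a west a west V big big big big big => west a west a west a west big big big big big big   [V -> big]

S => west V => west a S big => west a west V big => west a west a S big big => west a west a west V big big => west a west a west V big big big => west a west a west a S big big big big => west a west a west a west V big big big big => west a west a west a west V big big big big big => west a west a west a west big big big big big big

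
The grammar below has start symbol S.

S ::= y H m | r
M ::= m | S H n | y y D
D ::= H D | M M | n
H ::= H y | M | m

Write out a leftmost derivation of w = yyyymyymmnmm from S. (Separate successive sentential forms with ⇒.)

S⇒yHm⇒yMm⇒yyyDm⇒yyyMMm⇒yyySHnMm⇒yyyyHmHnMm⇒yyyyHymHnMm⇒yyyyHyymHnMm⇒yyyymyymHnMm⇒yyyymyymMnMm⇒yyyymyymmnMm⇒yyyymyymmnmm

S ⇒ yHm   [S ::= y H m]
yHm ⇒ yMm   [H ::= M]
yMm ⇒ yyyDm   [M ::= y y D]
yyyDm ⇒ yyyMMm   [D ::= M M]
yyyMMm ⇒ yyySHnMm   [M ::= S H n]
yyySHnMm ⇒ yyyyHmHnMm   [S ::= y H m]
yyyyHmHnMm ⇒ yyyyHymHnMm   [H ::= H y]
yyyyHymHnMm ⇒ yyyyHyymHnMm   [H ::= H y]
yyyyHyymHnMm ⇒ yyyymyymHnMm   [H ::= m]
yyyymyymHnMm ⇒ yyyymyymMnMm   [H ::= M]
yyyymyymMnMm ⇒ yyyymyymmnMm   [M ::= m]
yyyymyymmnMm ⇒ yyyymyymmnmm   [M ::= m]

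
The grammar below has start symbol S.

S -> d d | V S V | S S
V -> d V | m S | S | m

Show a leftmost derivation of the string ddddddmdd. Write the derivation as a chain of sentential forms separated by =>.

S => SS   [S -> S S]
SS => VSVS   [S -> V S V]
VSVS => SSVS   [V -> S]
SSVS => SSSVS   [S -> S S]
SSSVS => ddSSVS   [S -> d d]
ddSSVS => ddddSVS   [S -> d d]
ddddSVS => ddddddVS   [S -> d d]
ddddddVS => ddddddmS   [V -> m]
ddddddmS => ddddddmdd   [S -> d d]

S=>SS=>VSVS=>SSVS=>SSSVS=>ddSSVS=>ddddSVS=>ddddddVS=>ddddddmS=>ddddddmdd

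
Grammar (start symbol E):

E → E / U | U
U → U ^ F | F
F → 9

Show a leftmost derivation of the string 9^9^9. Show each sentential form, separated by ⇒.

E⇒U⇒U^F⇒U^F^F⇒F^F^F⇒9^F^F⇒9^9^F⇒9^9^9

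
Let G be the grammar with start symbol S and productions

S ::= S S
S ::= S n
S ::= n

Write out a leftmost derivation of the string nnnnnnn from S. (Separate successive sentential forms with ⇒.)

S ⇒ Sn ⇒ SSn ⇒ SnSn ⇒ SnnSn ⇒ SSnnSn ⇒ nSnnSn ⇒ nSnnnSn ⇒ nnnnnSn ⇒ nnnnnnn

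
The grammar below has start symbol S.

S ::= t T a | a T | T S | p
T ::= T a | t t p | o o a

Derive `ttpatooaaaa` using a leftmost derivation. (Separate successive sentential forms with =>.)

S=>TS=>TaS=>ttpaS=>ttpatTa=>ttpatTaa=>ttpatTaaa=>ttpatooaaaa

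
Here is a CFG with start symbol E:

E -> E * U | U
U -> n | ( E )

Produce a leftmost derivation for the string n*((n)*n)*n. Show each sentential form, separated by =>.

E => E*U => E*U*U => U*U*U => n*U*U => n*(E)*U => n*(E*U)*U => n*(U*U)*U => n*((E)*U)*U => n*((U)*U)*U => n*((n)*U)*U => n*((n)*n)*U => n*((n)*n)*n

E => E*U   [E -> E * U]
E*U => E*U*U   [E -> E * U]
E*U*U => U*U*U   [E -> U]
U*U*U => n*U*U   [U -> n]
n*U*U => n*(E)*U   [U -> ( E )]
n*(E)*U => n*(E*U)*U   [E -> E * U]
n*(E*U)*U => n*(U*U)*U   [E -> U]
n*(U*U)*U => n*((E)*U)*U   [U -> ( E )]
n*((E)*U)*U => n*((U)*U)*U   [E -> U]
n*((U)*U)*U => n*((n)*U)*U   [U -> n]
n*((n)*U)*U => n*((n)*n)*U   [U -> n]
n*((n)*n)*U => n*((n)*n)*n   [U -> n]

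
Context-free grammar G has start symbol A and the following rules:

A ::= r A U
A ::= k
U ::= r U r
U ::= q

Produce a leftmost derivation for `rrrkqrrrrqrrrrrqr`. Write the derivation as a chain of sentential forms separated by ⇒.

A ⇒ rAU   [A ::= r A U]
rAU ⇒ rrAUU   [A ::= r A U]
rrAUU ⇒ rrrAUUU   [A ::= r A U]
rrrAUUU ⇒ rrrkUUU   [A ::= k]
rrrkUUU ⇒ rrrkqUU   [U ::= q]
rrrkqUU ⇒ rrrkqrUrU   [U ::= r U r]
rrrkqrUrU ⇒ rrrkqrrUrrU   [U ::= r U r]
rrrkqrrUrrU ⇒ rrrkqrrrUrrrU   [U ::= r U r]
rrrkqrrrUrrrU ⇒ rrrkqrrrrUrrrrU   [U ::= r U r]
rrrkqrrrrUrrrrU ⇒ rrrkqrrrrqrrrrU   [U ::= q]
rrrkqrrrrqrrrrU ⇒ rrrkqrrrrqrrrrrUr   [U ::= r U r]
rrrkqrrrrqrrrrrUr ⇒ rrrkqrrrrqrrrrrqr   [U ::= q]

A ⇒ rAU ⇒ rrAUU ⇒ rrrAUUU ⇒ rrrkUUU ⇒ rrrkqUU ⇒ rrrkqrUrU ⇒ rrrkqrrUrrU ⇒ rrrkqrrrUrrrU ⇒ rrrkqrrrrUrrrrU ⇒ rrrkqrrrrqrrrrU ⇒ rrrkqrrrrqrrrrrUr ⇒ rrrkqrrrrqrrrrrqr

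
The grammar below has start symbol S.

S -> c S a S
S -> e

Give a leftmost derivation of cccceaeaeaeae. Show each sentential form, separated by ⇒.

S ⇒ cSaS ⇒ ccSaSaS ⇒ cccSaSaSaS ⇒ ccccSaSaSaSaS ⇒ cccceaSaSaSaS ⇒ cccceaeaSaSaS ⇒ cccceaeaeaSaS ⇒ cccceaeaeaeaS ⇒ cccceaeaeaeae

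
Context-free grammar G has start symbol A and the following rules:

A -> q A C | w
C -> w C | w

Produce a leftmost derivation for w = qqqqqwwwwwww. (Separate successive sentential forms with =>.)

A => qAC   [A -> q A C]
qAC => qqACC   [A -> q A C]
qqACC => qqqACCC   [A -> q A C]
qqqACCC => qqqqACCCC   [A -> q A C]
qqqqACCCC => qqqqqACCCCC   [A -> q A C]
qqqqqACCCCC => qqqqqwCCCCC   [A -> w]
qqqqqwCCCCC => qqqqqwwCCCCC   [C -> w C]
qqqqqwwCCCCC => qqqqqwwwCCCC   [C -> w]
qqqqqwwwCCCC => qqqqqwwwwCCC   [C -> w]
qqqqqwwwwCCC => qqqqqwwwwwCC   [C -> w]
qqqqqwwwwwCC => qqqqqwwwwwwC   [C -> w]
qqqqqwwwwwwC => qqqqqwwwwwww   [C -> w]

A => qAC => qqACC => qqqACCC => qqqqACCCC => qqqqqACCCCC => qqqqqwCCCCC => qqqqqwwCCCCC => qqqqqwwwCCCC => qqqqqwwwwCCC => qqqqqwwwwwCC => qqqqqwwwwwwC => qqqqqwwwwwww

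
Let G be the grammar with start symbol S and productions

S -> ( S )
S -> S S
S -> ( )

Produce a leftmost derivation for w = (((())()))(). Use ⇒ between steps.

S ⇒ SS ⇒ (S)S ⇒ ((S))S ⇒ ((SS))S ⇒ (((S)S))S ⇒ (((())S))S ⇒ (((())()))S ⇒ (((())()))()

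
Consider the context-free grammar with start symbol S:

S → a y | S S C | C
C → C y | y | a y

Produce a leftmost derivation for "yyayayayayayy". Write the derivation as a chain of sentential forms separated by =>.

S => SSC => CSC => CySC => yySC => yySSCC => yySSCSCC => yyaySCSCC => yyayayCSCC => yyayayaySCC => yyayayayayCC => yyayayayayayC => yyayayayayayy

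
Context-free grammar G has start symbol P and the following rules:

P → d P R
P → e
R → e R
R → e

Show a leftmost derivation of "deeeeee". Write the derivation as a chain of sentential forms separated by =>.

P => dPR   [P → d P R]
dPR => deR   [P → e]
deR => deeR   [R → e R]
deeR => deeeR   [R → e R]
deeeR => deeeeR   [R → e R]
deeeeR => deeeeeR   [R → e R]
deeeeeR => deeeeee   [R → e]

P => dPR => deR => deeR => deeeR => deeeeR => deeeeeR => deeeeee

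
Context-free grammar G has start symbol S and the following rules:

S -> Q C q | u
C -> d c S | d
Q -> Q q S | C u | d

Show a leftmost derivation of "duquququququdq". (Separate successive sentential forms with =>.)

S => QCq => QqSCq => QqSqSCq => QqSqSqSCq => QqSqSqSqSCq => QqSqSqSqSqSCq => CuqSqSqSqSqSCq => duqSqSqSqSqSCq => duquqSqSqSqSCq => duququqSqSqSCq => duquququqSqSCq => duququququqSCq => duquququququCq => duquququququdq

S => QCq   [S -> Q C q]
QCq => QqSCq   [Q -> Q q S]
QqSCq => QqSqSCq   [Q -> Q q S]
QqSqSCq => QqSqSqSCq   [Q -> Q q S]
QqSqSqSCq => QqSqSqSqSCq   [Q -> Q q S]
QqSqSqSqSCq => QqSqSqSqSqSCq   [Q -> Q q S]
QqSqSqSqSqSCq => CuqSqSqSqSqSCq   [Q -> C u]
CuqSqSqSqSqSCq => duqSqSqSqSqSCq   [C -> d]
duqSqSqSqSqSCq => duquqSqSqSqSCq   [S -> u]
duquqSqSqSqSCq => duququqSqSqSCq   [S -> u]
duququqSqSqSCq => duquququqSqSCq   [S -> u]
duquququqSqSCq => duququququqSCq   [S -> u]
duququququqSCq => duquququququCq   [S -> u]
duquququququCq => duquququququdq   [C -> d]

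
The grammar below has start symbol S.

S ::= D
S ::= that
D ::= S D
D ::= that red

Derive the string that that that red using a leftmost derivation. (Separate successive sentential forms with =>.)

S => D => S D => that D => that S D => that that D => that that that red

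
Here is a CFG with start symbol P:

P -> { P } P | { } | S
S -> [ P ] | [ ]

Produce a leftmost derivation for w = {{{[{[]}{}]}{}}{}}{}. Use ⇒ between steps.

P ⇒ {P}P   [P -> { P } P]
{P}P ⇒ {{P}P}P   [P -> { P } P]
{{P}P}P ⇒ {{{P}P}P}P   [P -> { P } P]
{{{P}P}P}P ⇒ {{{S}P}P}P   [P -> S]
{{{S}P}P}P ⇒ {{{[P]}P}P}P   [S -> [ P ]]
{{{[P]}P}P}P ⇒ {{{[{P}P]}P}P}P   [P -> { P } P]
{{{[{P}P]}P}P}P ⇒ {{{[{S}P]}P}P}P   [P -> S]
{{{[{S}P]}P}P}P ⇒ {{{[{[]}P]}P}P}P   [S -> [ ]]
{{{[{[]}P]}P}P}P ⇒ {{{[{[]}{}]}P}P}P   [P -> { }]
{{{[{[]}{}]}P}P}P ⇒ {{{[{[]}{}]}{}}P}P   [P -> { }]
{{{[{[]}{}]}{}}P}P ⇒ {{{[{[]}{}]}{}}{}}P   [P -> { }]
{{{[{[]}{}]}{}}{}}P ⇒ {{{[{[]}{}]}{}}{}}{}   [P -> { }]

P ⇒ {P}P ⇒ {{P}P}P ⇒ {{{P}P}P}P ⇒ {{{S}P}P}P ⇒ {{{[P]}P}P}P ⇒ {{{[{P}P]}P}P}P ⇒ {{{[{S}P]}P}P}P ⇒ {{{[{[]}P]}P}P}P ⇒ {{{[{[]}{}]}P}P}P ⇒ {{{[{[]}{}]}{}}P}P ⇒ {{{[{[]}{}]}{}}{}}P ⇒ {{{[{[]}{}]}{}}{}}{}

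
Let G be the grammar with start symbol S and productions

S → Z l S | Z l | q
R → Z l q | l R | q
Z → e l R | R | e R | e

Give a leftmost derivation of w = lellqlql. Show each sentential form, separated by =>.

S => Zl   [S → Z l]
Zl => Rl   [Z → R]
Rl => lRl   [R → l R]
lRl => lZlql   [R → Z l q]
lZlql => lelRlql   [Z → e l R]
lelRlql => lellRlql   [R → l R]
lellRlql => lellqlql   [R → q]

S => Zl => Rl => lRl => lZlql => lelRlql => lellRlql => lellqlql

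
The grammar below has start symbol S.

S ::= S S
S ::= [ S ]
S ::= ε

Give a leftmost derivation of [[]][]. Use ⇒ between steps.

S ⇒ SS ⇒ [S]S ⇒ [[S]]S ⇒ [[]]S ⇒ [[]][S] ⇒ [[]][]

S ⇒ SS   [S ::= S S]
SS ⇒ [S]S   [S ::= [ S ]]
[S]S ⇒ [[S]]S   [S ::= [ S ]]
[[S]]S ⇒ [[]]S   [S ::= ε]
[[]]S ⇒ [[]][S]   [S ::= [ S ]]
[[]][S] ⇒ [[]][]   [S ::= ε]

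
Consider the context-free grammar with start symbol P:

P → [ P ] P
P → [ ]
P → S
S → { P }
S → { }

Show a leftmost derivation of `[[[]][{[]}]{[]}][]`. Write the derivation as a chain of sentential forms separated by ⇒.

P ⇒ [P]P   [P → [ P ] P]
[P]P ⇒ [[P]P]P   [P → [ P ] P]
[[P]P]P ⇒ [[[]]P]P   [P → [ ]]
[[[]]P]P ⇒ [[[]][P]P]P   [P → [ P ] P]
[[[]][P]P]P ⇒ [[[]][S]P]P   [P → S]
[[[]][S]P]P ⇒ [[[]][{P}]P]P   [S → { P }]
[[[]][{P}]P]P ⇒ [[[]][{[]}]P]P   [P → [ ]]
[[[]][{[]}]P]P ⇒ [[[]][{[]}]S]P   [P → S]
[[[]][{[]}]S]P ⇒ [[[]][{[]}]{P}]P   [S → { P }]
[[[]][{[]}]{P}]P ⇒ [[[]][{[]}]{[]}]P   [P → [ ]]
[[[]][{[]}]{[]}]P ⇒ [[[]][{[]}]{[]}][]   [P → [ ]]

P⇒[P]P⇒[[P]P]P⇒[[[]]P]P⇒[[[]][P]P]P⇒[[[]][S]P]P⇒[[[]][{P}]P]P⇒[[[]][{[]}]P]P⇒[[[]][{[]}]S]P⇒[[[]][{[]}]{P}]P⇒[[[]][{[]}]{[]}]P⇒[[[]][{[]}]{[]}][]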